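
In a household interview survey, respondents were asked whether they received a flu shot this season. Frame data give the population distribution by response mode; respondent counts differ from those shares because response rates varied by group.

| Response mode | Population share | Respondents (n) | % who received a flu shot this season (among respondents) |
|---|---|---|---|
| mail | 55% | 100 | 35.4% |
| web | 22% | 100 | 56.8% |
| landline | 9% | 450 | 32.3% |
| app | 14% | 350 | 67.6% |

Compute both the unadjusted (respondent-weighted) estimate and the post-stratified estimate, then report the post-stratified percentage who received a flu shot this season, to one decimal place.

Without adjustment, the pooled respondent share is:
  (100/1000)×35.4 + (100/1000)×56.8 + (450/1000)×32.3 + (350/1000)×67.6 = 47.415%
Post-stratified estimate weights by population shares:
  0.55×35.4 + 0.22×56.8 + 0.09×32.3 + 0.14×67.6 = 44.337%

44.3%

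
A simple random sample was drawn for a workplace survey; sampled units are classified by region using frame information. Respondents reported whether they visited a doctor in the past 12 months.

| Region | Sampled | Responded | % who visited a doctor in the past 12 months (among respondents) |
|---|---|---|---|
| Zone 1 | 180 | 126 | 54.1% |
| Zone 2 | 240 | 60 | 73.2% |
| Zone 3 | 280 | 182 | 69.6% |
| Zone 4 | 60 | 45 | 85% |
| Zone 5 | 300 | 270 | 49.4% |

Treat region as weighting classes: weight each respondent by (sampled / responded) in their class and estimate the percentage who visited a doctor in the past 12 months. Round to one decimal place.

62.9%

Class response rates: Zone 1 126/180 = 70%, Zone 2 60/240 = 25%, Zone 3 182/280 = 65%, Zone 4 45/60 = 75%, Zone 5 270/300 = 90%.
Weighting each respondent by the inverse class response rate inflates each class back to its sampled size, so the class weight is n_sampled:
  Zone 1: 180 × 54.1 = 9738
  Zone 2: 240 × 73.2 = 17,568
  Zone 3: 280 × 69.6 = 19,488
  Zone 4: 60 × 85 = 5100
  Zone 5: 300 × 49.4 = 14,820
Adjusted estimate = 66,714 / 1,060 = 62.9377 → 62.9%.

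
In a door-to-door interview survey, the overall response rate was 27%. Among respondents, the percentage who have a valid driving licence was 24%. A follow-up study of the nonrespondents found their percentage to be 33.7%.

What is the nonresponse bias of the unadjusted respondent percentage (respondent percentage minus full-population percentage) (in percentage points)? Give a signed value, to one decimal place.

-7.1 percentage points

Nonresponse fraction = 1 − 0.27 = 0.73.
Bias = (nonresponse fraction) × (respondent percentage − nonrespondent percentage)
     = 0.73 × (24 − 33.7) = 0.73 × -9.7 = -7.081.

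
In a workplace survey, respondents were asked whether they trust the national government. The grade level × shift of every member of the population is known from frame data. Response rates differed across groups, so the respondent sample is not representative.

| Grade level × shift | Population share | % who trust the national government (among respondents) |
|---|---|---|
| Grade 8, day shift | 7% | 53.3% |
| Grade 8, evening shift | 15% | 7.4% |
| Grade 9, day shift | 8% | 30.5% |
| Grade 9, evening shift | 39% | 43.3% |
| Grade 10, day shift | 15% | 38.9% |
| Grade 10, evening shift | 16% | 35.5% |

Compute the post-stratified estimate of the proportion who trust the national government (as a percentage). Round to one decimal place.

35.7%

Weight each group's respondent value by its population share:
  Grade 8, day shift: 0.07 × 53.3 = 3.731
  Grade 8, evening shift: 0.15 × 7.4 = 1.11
  Grade 9, day shift: 0.08 × 30.5 = 2.44
  Grade 9, evening shift: 0.39 × 43.3 = 16.887
  Grade 10, day shift: 0.15 × 38.9 = 5.835
  Grade 10, evening shift: 0.16 × 35.5 = 5.68
Post-stratified estimate = 35.683 → 35.7%.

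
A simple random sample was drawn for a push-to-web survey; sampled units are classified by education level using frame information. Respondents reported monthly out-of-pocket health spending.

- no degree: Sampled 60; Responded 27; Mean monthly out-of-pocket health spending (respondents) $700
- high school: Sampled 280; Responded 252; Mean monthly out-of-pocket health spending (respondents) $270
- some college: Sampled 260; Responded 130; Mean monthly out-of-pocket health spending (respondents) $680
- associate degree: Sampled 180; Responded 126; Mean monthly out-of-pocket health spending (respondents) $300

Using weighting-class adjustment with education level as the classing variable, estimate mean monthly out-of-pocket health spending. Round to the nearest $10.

$450

Class response rates: no degree 27/60 = 45%, high school 252/280 = 90%, some college 130/260 = 50%, associate degree 126/180 = 70%.
Inverse-response-rate weighting restores each class to its sampled count, so class totals weight by n_sampled:
  no degree: 60 × 700 = 42,000
  high school: 280 × 270 = 75,600
  some college: 260 × 680 = 176,800
  associate degree: 180 × 300 = 54,000
Adjusted estimate = 348,400 / 780 = 446.667 → $450.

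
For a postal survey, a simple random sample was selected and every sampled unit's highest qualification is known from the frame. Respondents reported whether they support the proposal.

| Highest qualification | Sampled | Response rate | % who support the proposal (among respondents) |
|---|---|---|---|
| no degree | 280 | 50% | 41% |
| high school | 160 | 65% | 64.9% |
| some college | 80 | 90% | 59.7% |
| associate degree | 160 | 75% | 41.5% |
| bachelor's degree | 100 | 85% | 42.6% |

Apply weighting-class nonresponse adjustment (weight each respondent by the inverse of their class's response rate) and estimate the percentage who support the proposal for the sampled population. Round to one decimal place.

48.1%

With weight = n_sampled/n_responded per class, the weighted class total is n_sampled:
  no degree: 280 × 41 = 11,480
  high school: 160 × 64.9 = 10,384
  some college: 80 × 59.7 = 4776
  associate degree: 160 × 41.5 = 6640
  bachelor's degree: 100 × 42.6 = 4260
Adjusted estimate = 37,540 / 780 = 48.1282 → 48.1%.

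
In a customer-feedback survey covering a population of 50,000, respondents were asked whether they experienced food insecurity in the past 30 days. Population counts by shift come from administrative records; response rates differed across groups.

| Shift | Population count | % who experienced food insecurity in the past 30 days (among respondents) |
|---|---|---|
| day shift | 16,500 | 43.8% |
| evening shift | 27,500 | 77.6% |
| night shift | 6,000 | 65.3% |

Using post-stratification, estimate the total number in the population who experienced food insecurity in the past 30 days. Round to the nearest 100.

32,500

Apply each group's respondent rate to its population count:
  day shift: 16,500 × 43.8% = 7227
  evening shift: 27,500 × 77.6% = 21,340
  night shift: 6,000 × 65.3% = 3918
Estimated total = 32,485 → 32,500.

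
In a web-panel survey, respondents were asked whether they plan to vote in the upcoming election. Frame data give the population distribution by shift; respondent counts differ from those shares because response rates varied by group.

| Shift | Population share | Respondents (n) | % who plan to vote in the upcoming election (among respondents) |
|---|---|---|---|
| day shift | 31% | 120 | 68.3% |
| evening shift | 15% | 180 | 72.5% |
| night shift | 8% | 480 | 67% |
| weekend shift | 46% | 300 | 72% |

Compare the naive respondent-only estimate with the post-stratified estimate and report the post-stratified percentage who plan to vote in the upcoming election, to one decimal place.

Unadjusted (pooled respondent) estimate weights by respondent counts:
  (120/1080)×68.3 + (180/1080)×72.5 + (480/1080)×67 + (300/1080)×72 = 69.45%
Post-stratified estimate weights by population shares:
  0.31×68.3 + 0.15×72.5 + 0.08×67 + 0.46×72 = 70.528%

70.5%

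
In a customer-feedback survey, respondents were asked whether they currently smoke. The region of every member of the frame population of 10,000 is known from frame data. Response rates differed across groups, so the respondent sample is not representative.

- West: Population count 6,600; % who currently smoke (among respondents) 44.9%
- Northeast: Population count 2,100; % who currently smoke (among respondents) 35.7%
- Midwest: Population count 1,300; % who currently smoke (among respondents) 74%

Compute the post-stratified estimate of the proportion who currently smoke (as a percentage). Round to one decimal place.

Each cell contributes population-share × respondent value:
  West: (6,600/10,000) × 44.9 = 29.634
  Northeast: (2,100/10,000) × 35.7 = 7.497
  Midwest: (1,300/10,000) × 74 = 9.62
Post-stratified estimate = 46.751 → 46.8%.

46.8%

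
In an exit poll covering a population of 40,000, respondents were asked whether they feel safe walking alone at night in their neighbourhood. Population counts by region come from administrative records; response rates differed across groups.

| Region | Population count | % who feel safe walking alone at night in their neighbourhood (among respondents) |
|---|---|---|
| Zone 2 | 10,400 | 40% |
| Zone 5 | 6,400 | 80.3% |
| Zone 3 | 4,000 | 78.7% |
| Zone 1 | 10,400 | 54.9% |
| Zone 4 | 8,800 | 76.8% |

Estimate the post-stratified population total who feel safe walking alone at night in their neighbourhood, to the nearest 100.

Each cell contributes its population count × the respondent rate:
  Zone 2: 10,400 × 40% = 4160
  Zone 5: 6,400 × 80.3% = 5139.2
  Zone 3: 4,000 × 78.7% = 3148
  Zone 1: 10,400 × 54.9% = 5709.6
  Zone 4: 8,800 × 76.8% = 6758.4
Estimated total = 24915.2 → 24,900.

24,900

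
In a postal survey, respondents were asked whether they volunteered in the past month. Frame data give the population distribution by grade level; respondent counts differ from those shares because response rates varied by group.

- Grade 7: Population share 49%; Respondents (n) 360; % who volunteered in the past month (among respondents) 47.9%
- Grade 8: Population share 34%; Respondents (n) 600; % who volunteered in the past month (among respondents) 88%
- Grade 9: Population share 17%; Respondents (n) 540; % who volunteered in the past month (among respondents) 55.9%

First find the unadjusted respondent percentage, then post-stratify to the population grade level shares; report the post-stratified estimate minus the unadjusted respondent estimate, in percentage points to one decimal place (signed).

Unadjusted (pooled respondent) estimate weights by respondent counts:
  (360/1500)×47.9 + (600/1500)×88 + (540/1500)×55.9 = 66.82%
Post-stratifying to population shares instead:
  0.49×47.9 + 0.34×88 + 0.17×55.9 = 62.894%
Difference = 62.894 − 66.82 = -3.926 pp.

-3.9 percentage points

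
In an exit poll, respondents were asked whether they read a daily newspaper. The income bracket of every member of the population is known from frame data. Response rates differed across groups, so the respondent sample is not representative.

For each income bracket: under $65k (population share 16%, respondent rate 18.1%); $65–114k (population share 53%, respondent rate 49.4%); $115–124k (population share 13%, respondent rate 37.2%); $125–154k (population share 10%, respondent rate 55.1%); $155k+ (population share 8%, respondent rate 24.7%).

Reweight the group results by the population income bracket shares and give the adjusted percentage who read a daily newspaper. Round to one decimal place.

41.4%

Each cell contributes population-share × respondent value:
  under $65k: 0.16 × 18.1 = 2.896
  $65–114k: 0.53 × 49.4 = 26.182
  $115–124k: 0.13 × 37.2 = 4.836
  $125–154k: 0.1 × 55.1 = 5.51
  $155k+: 0.08 × 24.7 = 1.976
Post-stratified estimate = 41.4 → 41.4%.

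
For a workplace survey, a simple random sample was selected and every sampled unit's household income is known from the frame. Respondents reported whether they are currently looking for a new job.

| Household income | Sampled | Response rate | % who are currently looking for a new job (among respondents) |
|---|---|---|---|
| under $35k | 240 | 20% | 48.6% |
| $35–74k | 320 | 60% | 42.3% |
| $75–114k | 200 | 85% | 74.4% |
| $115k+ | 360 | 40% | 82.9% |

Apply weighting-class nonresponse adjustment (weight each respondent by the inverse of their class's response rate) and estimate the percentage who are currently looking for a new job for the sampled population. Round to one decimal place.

Weighting each respondent by the inverse class response rate inflates each class back to its sampled size, so the class weight is n_sampled:
  under $35k: 240 × 48.6 = 11,664
  $35–74k: 320 × 42.3 = 13,536
  $75–114k: 200 × 74.4 = 14880
  $115k+: 360 × 82.9 = 29844
Adjusted estimate = 69,924 / 1,120 = 62.4321 → 62.4%.

62.4%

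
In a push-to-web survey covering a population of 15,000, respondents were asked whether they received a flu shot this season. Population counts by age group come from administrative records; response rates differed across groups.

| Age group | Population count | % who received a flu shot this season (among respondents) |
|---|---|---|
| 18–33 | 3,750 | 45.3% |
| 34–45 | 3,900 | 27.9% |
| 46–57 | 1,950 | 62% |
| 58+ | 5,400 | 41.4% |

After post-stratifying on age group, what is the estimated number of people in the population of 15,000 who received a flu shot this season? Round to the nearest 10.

6,230

Estimated count per cell = population count × respondent percentage:
  18–33: 3,750 × 45.3% = 1698.75
  34–45: 3,900 × 27.9% = 1088.1
  46–57: 1,950 × 62% = 1209
  58+: 5,400 × 41.4% = 2235.6
Estimated total = 6231.45 → 6,230.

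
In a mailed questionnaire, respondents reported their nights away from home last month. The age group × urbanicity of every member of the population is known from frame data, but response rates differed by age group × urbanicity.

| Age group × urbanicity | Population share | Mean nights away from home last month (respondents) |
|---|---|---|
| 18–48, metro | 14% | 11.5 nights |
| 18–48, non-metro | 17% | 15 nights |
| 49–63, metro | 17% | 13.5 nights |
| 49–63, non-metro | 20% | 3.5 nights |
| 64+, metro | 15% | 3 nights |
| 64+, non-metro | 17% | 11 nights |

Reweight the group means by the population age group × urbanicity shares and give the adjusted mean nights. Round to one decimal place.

Post-stratification weights by population share, not respondent share:
  18–48, metro: 0.14 × 11.5 = 1.61
  18–48, non-metro: 0.17 × 15 = 2.55
  49–63, metro: 0.17 × 13.5 = 2.295
  49–63, non-metro: 0.2 × 3.5 = 0.7
  64+, metro: 0.15 × 3 = 0.45
  64+, non-metro: 0.17 × 11 = 1.87
Post-stratified estimate = 9.475 → 9.5.

9.5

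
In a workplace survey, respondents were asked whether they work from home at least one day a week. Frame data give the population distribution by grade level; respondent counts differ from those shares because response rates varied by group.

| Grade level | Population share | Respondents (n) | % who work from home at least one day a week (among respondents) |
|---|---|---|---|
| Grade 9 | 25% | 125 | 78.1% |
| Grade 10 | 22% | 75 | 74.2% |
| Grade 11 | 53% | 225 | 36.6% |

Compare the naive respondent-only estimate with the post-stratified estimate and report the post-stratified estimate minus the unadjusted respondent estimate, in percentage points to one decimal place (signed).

Unadjusted (pooled respondent) estimate weights by respondent counts:
  (125/425)×78.1 + (75/425)×74.2 + (225/425)×36.6 = 55.4412%
Post-stratifying to population shares instead:
  0.25×78.1 + 0.22×74.2 + 0.53×36.6 = 55.247%
Difference = 55.247 − 55.4412 = -0.1942 pp.

-0.2 percentage points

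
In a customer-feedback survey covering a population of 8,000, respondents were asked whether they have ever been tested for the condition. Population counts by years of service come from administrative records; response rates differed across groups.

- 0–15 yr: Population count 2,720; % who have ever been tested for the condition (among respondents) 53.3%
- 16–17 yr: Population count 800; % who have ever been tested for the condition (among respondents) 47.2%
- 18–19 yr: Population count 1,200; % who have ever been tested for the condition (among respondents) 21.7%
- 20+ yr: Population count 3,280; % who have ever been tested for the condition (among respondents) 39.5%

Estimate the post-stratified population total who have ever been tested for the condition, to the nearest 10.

3,380

Apply each group's respondent rate to its population count:
  0–15 yr: 2,720 × 53.3% = 1449.76
  16–17 yr: 800 × 47.2% = 377.6
  18–19 yr: 1,200 × 21.7% = 260.4
  20+ yr: 3,280 × 39.5% = 1295.6
Estimated total = 3383.36 → 3,380.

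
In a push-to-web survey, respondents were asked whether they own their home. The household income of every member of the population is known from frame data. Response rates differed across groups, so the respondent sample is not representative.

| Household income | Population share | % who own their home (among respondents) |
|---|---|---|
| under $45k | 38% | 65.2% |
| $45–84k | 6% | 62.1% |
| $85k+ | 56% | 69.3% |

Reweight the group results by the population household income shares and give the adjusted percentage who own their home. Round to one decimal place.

67.3%

Reweight to the known household income distribution:
  under $45k: 0.38 × 65.2 = 24.776
  $45–84k: 0.06 × 62.1 = 3.726
  $85k+: 0.56 × 69.3 = 38.808
Post-stratified estimate = 67.31 → 67.3%.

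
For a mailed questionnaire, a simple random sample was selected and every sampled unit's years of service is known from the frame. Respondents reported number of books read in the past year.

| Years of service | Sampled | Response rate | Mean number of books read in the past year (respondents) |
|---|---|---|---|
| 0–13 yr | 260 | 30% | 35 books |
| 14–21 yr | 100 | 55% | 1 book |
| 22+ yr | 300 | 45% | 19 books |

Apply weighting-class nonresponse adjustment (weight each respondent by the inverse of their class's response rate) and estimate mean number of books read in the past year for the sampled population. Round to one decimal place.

Each respondent's weight = sampled/responded in their class; summing within a class gives n_sampled, so:
  0–13 yr: 260 × 35 = 9100
  14–21 yr: 100 × 1 = 100
  22+ yr: 300 × 19 = 5700
Adjusted estimate = 14,900 / 660 = 22.5758 → 22.6.

22.6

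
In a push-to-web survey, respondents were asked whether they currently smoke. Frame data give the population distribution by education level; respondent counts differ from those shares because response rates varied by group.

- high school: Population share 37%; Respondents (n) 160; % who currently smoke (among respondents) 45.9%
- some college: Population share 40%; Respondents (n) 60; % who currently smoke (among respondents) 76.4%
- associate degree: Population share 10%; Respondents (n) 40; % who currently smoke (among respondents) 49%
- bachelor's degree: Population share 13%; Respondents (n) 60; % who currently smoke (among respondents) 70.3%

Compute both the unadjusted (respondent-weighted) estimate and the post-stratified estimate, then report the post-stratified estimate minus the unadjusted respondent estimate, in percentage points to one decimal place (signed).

Unadjusted (pooled respondent) estimate weights by respondent counts:
  (160/320)×45.9 + (60/320)×76.4 + (40/320)×49 + (60/320)×70.3 = 56.5812%
Post-stratifying to population shares instead:
  0.37×45.9 + 0.4×76.4 + 0.1×49 + 0.13×70.3 = 61.582%
Difference = 61.582 − 56.5812 = 5.0008 pp.

+5.0 percentage points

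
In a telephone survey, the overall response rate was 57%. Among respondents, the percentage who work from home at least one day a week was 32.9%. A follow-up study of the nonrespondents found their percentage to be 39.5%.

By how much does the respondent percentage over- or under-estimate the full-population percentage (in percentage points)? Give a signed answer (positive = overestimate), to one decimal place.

-2.8 percentage points

Nonresponse fraction = 1 − 0.57 = 0.43.
Bias = (nonresponse fraction) × (respondent percentage − nonrespondent percentage)
     = 0.43 × (32.9 − 39.5) = 0.43 × -6.6 = -2.838.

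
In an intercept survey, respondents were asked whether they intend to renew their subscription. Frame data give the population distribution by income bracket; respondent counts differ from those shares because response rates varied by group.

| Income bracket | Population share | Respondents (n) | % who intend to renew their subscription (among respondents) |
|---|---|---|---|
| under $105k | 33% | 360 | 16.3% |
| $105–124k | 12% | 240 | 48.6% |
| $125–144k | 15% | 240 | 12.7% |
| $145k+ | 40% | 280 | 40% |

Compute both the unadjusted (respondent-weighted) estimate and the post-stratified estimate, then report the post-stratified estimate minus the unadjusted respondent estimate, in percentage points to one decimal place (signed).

+0.7 percentage points

Without adjustment, the pooled respondent share is:
  (360/1120)×16.3 + (240/1120)×48.6 + (240/1120)×12.7 + (280/1120)×40 = 28.375%
Post-stratified estimate weights by population shares:
  0.33×16.3 + 0.12×48.6 + 0.15×12.7 + 0.4×40 = 29.116%
Difference = 29.116 − 28.375 = 0.741 pp.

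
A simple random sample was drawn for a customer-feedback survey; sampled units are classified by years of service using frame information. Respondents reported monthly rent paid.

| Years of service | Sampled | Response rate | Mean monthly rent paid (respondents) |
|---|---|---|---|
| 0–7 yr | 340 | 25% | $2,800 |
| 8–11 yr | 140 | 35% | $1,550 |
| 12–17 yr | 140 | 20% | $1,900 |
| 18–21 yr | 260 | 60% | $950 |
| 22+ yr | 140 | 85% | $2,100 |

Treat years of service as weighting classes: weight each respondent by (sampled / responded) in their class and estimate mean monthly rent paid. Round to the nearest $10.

$1,940

With weight = n_sampled/n_responded per class, the weighted class total is n_sampled:
  0–7 yr: 340 × 2800 = 952,000
  8–11 yr: 140 × 1550 = 217,000
  12–17 yr: 140 × 1900 = 266,000
  18–21 yr: 260 × 950 = 247,000
  22+ yr: 140 × 2100 = 294,000
Adjusted estimate = 1,976,000 / 1,020 = 1937.25 → $1,940.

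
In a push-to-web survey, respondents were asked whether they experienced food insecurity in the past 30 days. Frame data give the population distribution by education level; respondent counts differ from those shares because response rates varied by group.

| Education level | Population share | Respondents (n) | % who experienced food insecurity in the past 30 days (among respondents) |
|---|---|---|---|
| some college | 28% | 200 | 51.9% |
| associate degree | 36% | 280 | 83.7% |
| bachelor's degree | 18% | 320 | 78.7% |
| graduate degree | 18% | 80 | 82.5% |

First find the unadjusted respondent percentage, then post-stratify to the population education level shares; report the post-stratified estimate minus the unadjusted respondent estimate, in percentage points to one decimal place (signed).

-0.9 percentage points

Unadjusted (pooled respondent) estimate weights by respondent counts:
  (200/880)×51.9 + (280/880)×83.7 + (320/880)×78.7 + (80/880)×82.5 = 74.5455%
Post-stratified estimate weights by population shares:
  0.28×51.9 + 0.36×83.7 + 0.18×78.7 + 0.18×82.5 = 73.68%
Difference = 73.68 − 74.5455 = -0.8655 pp.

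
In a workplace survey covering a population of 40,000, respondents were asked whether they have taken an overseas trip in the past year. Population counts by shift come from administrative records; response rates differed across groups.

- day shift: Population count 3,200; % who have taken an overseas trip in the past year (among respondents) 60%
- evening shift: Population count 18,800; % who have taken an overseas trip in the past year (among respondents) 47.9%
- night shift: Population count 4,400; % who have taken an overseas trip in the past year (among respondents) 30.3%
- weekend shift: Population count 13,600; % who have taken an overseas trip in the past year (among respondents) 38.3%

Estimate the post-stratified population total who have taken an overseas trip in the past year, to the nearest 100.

17,500

Apply each group's respondent rate to its population count:
  day shift: 3,200 × 60% = 1920
  evening shift: 18,800 × 47.9% = 9005.2
  night shift: 4,400 × 30.3% = 1333.2
  weekend shift: 13,600 × 38.3% = 5208.8
Estimated total = 17467.2 → 17,500.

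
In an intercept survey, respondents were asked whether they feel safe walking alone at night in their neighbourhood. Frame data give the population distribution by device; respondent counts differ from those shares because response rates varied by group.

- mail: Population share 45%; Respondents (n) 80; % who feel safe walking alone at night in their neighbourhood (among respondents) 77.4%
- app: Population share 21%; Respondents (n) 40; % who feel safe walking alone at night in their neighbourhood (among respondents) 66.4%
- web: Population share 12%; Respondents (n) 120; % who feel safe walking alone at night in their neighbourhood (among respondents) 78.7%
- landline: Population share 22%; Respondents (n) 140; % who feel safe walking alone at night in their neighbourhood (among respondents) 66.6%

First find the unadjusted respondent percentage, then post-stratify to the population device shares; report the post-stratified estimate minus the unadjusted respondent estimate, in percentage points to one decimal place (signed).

Unadjusted (pooled respondent) estimate weights by respondent counts:
  (80/380)×77.4 + (40/380)×66.4 + (120/380)×78.7 + (140/380)×66.6 = 72.6737%
Reweighting by population device shares:
  0.45×77.4 + 0.21×66.4 + 0.12×78.7 + 0.22×66.6 = 72.87%
Difference = 72.87 − 72.6737 = 0.1963 pp.

+0.2 percentage points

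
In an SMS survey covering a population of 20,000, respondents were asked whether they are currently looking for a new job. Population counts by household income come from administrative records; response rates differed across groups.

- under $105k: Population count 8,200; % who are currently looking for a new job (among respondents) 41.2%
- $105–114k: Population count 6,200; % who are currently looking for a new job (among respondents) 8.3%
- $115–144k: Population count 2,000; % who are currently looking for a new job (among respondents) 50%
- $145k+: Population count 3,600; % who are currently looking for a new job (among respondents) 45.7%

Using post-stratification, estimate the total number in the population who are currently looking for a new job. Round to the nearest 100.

Apply each group's respondent rate to its population count:
  under $105k: 8,200 × 41.2% = 3378.4
  $105–114k: 6,200 × 8.3% = 514.6
  $115–144k: 2,000 × 50% = 1000
  $145k+: 3,600 × 45.7% = 1645.2
Estimated total = 6538.2 → 6,500.

6,500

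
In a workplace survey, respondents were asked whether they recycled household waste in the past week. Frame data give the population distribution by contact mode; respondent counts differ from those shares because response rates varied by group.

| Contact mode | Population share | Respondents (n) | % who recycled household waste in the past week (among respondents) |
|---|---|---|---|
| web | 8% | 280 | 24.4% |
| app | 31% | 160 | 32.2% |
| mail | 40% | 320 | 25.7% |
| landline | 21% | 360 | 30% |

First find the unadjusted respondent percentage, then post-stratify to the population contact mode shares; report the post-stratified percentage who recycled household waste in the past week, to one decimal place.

28.5%

Naive respondent-only estimate (weights = respondent counts):
  (280/1120)×24.4 + (160/1120)×32.2 + (320/1120)×25.7 + (360/1120)×30 = 27.6857%
Post-stratified estimate weights by population shares:
  0.08×24.4 + 0.31×32.2 + 0.4×25.7 + 0.21×30 = 28.514%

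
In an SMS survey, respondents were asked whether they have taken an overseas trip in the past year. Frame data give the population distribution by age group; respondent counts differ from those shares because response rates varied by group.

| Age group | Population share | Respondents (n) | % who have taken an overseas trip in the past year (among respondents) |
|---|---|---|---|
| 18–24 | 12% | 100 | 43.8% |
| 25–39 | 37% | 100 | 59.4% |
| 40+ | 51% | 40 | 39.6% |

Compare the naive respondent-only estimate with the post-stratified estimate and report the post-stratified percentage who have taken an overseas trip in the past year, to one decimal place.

Unadjusted (pooled respondent) estimate weights by respondent counts:
  (100/240)×43.8 + (100/240)×59.4 + (40/240)×39.6 = 49.6%
Reweighting by population age group shares:
  0.12×43.8 + 0.37×59.4 + 0.51×39.6 = 47.43%

47.4%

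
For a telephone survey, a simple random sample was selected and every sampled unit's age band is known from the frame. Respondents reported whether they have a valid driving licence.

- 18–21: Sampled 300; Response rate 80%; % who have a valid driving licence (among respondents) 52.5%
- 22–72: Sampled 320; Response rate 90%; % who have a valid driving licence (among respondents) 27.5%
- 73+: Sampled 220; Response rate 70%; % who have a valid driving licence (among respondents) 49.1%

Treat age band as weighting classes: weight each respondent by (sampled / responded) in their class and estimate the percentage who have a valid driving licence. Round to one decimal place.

With weight = n_sampled/n_responded per class, the weighted class total is n_sampled:
  18–21: 300 × 52.5 = 15,750
  22–72: 320 × 27.5 = 8800
  73+: 220 × 49.1 = 10,802
Adjusted estimate = 35,352 / 840 = 42.0857 → 42.1%.

42.1%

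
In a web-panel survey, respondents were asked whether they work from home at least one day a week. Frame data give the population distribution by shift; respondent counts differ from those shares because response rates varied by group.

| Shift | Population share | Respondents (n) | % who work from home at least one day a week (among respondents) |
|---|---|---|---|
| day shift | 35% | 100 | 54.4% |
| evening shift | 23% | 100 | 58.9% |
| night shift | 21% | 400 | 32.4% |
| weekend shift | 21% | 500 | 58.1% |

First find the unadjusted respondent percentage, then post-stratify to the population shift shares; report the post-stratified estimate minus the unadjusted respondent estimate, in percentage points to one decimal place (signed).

Unadjusted (pooled respondent) estimate weights by respondent counts:
  (100/1100)×54.4 + (100/1100)×58.9 + (400/1100)×32.4 + (500/1100)×58.1 = 48.4909%
Post-stratified estimate weights by population shares:
  0.35×54.4 + 0.23×58.9 + 0.21×32.4 + 0.21×58.1 = 51.592%
Difference = 51.592 − 48.4909 = 3.1011 pp.

+3.1 percentage points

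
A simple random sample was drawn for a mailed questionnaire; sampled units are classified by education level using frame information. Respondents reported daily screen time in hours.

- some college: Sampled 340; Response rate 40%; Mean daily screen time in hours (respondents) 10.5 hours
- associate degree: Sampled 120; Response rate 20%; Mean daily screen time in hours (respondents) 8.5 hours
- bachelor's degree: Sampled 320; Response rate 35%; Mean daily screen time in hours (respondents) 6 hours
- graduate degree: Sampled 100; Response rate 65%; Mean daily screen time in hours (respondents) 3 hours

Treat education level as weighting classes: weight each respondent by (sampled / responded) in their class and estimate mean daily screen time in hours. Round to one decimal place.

7.7

With weight = n_sampled/n_responded per class, the weighted class total is n_sampled:
  some college: 340 × 10.5 = 3570
  associate degree: 120 × 8.5 = 1020
  bachelor's degree: 320 × 6 = 1920
  graduate degree: 100 × 3 = 300
Adjusted estimate = 6810 / 880 = 7.73864 → 7.7.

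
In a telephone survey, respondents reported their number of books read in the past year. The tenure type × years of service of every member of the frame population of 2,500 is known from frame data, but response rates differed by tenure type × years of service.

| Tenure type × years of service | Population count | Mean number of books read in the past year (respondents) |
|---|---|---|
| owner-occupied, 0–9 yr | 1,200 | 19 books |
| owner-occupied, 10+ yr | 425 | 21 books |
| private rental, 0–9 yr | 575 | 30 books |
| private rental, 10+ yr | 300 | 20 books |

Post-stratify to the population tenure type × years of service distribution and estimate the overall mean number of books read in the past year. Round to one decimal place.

22.0

Reweight to the known tenure type × years of service distribution:
  owner-occupied, 0–9 yr: (1,200/2,500) × 19 = 9.12
  owner-occupied, 10+ yr: (425/2,500) × 21 = 3.57
  private rental, 0–9 yr: (575/2,500) × 30 = 6.9
  private rental, 10+ yr: (300/2,500) × 20 = 2.4
Post-stratified estimate = 21.99 → 22.0.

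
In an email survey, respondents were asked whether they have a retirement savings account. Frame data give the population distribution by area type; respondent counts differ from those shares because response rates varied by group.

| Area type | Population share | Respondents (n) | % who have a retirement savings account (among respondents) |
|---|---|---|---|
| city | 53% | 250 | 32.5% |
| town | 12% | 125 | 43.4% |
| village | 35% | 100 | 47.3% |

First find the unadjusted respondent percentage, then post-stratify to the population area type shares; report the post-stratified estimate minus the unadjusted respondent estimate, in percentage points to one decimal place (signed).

+0.5 percentage points

Unadjusted (pooled respondent) estimate weights by respondent counts:
  (250/475)×32.5 + (125/475)×43.4 + (100/475)×47.3 = 38.4842%
Post-stratified estimate weights by population shares:
  0.53×32.5 + 0.12×43.4 + 0.35×47.3 = 38.988%
Difference = 38.988 − 38.4842 = 0.5038 pp.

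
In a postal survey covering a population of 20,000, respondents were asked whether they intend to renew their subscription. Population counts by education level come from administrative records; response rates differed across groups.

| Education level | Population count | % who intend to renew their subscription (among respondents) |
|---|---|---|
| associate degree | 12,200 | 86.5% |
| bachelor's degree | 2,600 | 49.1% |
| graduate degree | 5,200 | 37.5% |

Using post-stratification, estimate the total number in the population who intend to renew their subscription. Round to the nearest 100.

13,800

Estimated count per cell = population count × respondent percentage:
  associate degree: 12,200 × 86.5% = 10,553
  bachelor's degree: 2,600 × 49.1% = 1276.6
  graduate degree: 5,200 × 37.5% = 1950
Estimated total = 13779.6 → 13,800.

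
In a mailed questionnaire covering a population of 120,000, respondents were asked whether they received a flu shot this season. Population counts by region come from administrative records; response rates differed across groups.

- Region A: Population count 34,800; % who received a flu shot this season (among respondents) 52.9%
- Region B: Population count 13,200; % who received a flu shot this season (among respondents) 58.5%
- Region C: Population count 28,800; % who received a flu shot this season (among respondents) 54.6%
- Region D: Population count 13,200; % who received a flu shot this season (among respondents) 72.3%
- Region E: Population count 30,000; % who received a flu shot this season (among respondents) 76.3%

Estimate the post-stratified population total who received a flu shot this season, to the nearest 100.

74,300

Estimated count per cell = population count × respondent percentage:
  Region A: 34,800 × 52.9% = 18409.2
  Region B: 13,200 × 58.5% = 7722
  Region C: 28,800 × 54.6% = 15724.8
  Region D: 13,200 × 72.3% = 9543.6
  Region E: 30,000 × 76.3% = 22,890
Estimated total = 74289.6 → 74,300.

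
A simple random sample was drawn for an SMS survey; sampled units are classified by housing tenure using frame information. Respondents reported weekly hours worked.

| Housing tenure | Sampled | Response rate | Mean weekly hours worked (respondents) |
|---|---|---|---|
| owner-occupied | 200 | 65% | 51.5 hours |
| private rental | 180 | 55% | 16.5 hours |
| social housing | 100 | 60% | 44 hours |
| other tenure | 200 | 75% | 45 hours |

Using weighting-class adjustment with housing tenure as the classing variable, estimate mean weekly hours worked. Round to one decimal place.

With weight = n_sampled/n_responded per class, the weighted class total is n_sampled:
  owner-occupied: 200 × 51.5 = 10,300
  private rental: 180 × 16.5 = 2970
  social housing: 100 × 44 = 4400
  other tenure: 200 × 45 = 9000
Adjusted estimate = 26,670 / 680 = 39.2206 → 39.2.

39.2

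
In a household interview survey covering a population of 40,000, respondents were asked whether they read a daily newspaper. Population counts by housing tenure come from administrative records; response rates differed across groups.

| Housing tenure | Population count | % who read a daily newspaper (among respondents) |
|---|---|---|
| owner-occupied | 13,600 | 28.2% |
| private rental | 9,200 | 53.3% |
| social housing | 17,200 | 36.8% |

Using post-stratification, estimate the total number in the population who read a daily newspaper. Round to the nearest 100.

Apply each group's respondent rate to its population count:
  owner-occupied: 13,600 × 28.2% = 3835.2
  private rental: 9,200 × 53.3% = 4903.6
  social housing: 17,200 × 36.8% = 6329.6
Estimated total = 15068.4 → 15,100.

15,100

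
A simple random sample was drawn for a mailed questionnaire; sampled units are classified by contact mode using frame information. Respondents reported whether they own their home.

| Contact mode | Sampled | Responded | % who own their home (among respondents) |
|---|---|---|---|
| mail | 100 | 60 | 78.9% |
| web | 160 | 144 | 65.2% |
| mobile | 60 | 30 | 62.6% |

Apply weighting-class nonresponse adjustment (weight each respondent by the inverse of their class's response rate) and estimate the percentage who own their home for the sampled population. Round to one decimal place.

69.0%

Class response rates: mail 60/100 = 60%, web 144/160 = 90%, mobile 30/60 = 50%.
With weight = n_sampled/n_responded per class, the weighted class total is n_sampled:
  mail: 100 × 78.9 = 7890
  web: 160 × 65.2 = 10,432
  mobile: 60 × 62.6 = 3756
Adjusted estimate = 22,078 / 320 = 68.9938 → 69.0%.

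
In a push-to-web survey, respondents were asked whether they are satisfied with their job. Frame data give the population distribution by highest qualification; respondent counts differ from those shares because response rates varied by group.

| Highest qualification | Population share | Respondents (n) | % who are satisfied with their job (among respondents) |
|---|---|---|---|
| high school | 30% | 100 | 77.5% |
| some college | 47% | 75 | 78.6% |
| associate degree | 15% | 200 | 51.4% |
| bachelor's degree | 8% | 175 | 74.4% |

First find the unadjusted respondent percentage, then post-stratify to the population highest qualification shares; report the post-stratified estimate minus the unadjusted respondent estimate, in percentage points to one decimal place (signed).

+6.7 percentage points

Unadjusted (pooled respondent) estimate weights by respondent counts:
  (100/550)×77.5 + (75/550)×78.6 + (200/550)×51.4 + (175/550)×74.4 = 67.1727%
Post-stratified estimate weights by population shares:
  0.3×77.5 + 0.47×78.6 + 0.15×51.4 + 0.08×74.4 = 73.854%
Difference = 73.854 − 67.1727 = 6.6813 pp.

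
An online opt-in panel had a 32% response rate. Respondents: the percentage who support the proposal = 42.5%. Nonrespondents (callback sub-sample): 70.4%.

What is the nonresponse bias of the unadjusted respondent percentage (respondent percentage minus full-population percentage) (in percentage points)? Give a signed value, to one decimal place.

Nonresponse fraction = 1 − 0.32 = 0.68.
Bias = (nonresponse fraction) × (respondent percentage − nonrespondent percentage)
     = 0.68 × (42.5 − 70.4) = 0.68 × -27.9 = -18.972.

-19.0 percentage points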